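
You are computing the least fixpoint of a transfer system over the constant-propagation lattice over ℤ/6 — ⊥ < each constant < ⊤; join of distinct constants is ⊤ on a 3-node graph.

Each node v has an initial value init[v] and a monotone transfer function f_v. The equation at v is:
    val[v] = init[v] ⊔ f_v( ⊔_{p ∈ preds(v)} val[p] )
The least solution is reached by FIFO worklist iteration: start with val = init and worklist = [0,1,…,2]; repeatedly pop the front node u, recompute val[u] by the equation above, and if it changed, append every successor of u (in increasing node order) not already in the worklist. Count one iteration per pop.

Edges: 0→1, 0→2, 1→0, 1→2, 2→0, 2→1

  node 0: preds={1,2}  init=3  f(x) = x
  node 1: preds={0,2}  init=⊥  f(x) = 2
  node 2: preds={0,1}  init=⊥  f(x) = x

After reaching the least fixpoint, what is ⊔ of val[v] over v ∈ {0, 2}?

⊤

Worklist (6 pops):
  #1 pop 0: in=⊥ → 3 (no change)
  #2 pop 1: in=3 → 2 (was ⊥); enqueue [0]
  #3 pop 2: in=⊤ → ⊤ (was ⊥); enqueue [1]
  #4 pop 0: in=⊤ → ⊤ (was 3); enqueue [2]
  #5 pop 1: in=⊤ → 2 (no change)
  #6 pop 2: in=⊤ → ⊤ (no change)

Fixpoint:
  val[0] = ⊤
  val[1] = 2
  val[2] = ⊤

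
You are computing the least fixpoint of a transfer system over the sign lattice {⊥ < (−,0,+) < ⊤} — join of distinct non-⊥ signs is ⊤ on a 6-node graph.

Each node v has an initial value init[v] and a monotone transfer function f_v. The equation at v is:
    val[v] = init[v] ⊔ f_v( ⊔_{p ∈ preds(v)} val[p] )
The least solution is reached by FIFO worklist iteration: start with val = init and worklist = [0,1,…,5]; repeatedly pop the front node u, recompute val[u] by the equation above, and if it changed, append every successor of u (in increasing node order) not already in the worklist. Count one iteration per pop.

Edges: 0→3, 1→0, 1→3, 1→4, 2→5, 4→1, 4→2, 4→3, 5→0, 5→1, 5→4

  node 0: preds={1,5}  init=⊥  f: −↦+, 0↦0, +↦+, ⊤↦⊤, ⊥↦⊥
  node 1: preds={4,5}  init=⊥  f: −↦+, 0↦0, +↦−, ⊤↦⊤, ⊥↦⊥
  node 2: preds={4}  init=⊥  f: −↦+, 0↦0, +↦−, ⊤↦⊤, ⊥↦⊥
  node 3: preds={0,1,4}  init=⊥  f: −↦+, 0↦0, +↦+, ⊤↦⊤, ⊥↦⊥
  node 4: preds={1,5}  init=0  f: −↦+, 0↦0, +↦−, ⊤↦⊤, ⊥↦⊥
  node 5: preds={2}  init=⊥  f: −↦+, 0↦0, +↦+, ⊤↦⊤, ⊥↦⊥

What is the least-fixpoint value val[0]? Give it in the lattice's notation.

0

Iteration log — 10 steps:
  step 1. node 0  ⊔preds=⊥  new=⊥  stable
  step 2. node 1  ⊔preds=0  new=0  old=⊥  +wl: 0
  step 3. node 2  ⊔preds=0  new=0  old=⊥  +wl: 
  step 4. node 3  ⊔preds=0  new=0  old=⊥  +wl: 
  step 5. node 4  ⊔preds=0  new=0  stable
  step 6. node 5  ⊔preds=0  new=0  old=⊥  +wl: 1,4
  step 7. node 0  ⊔preds=0  new=0  old=⊥  +wl: 3
  step 8. node 1  ⊔preds=0  new=0  stable
  step 9. node 4  ⊔preds=0  new=0  stable
  step 10. node 3  ⊔preds=0  new=0  stable

Least fixpoint reached:
  node 0: 0
  node 1: 0
  node 2: 0
  node 3: 0
  node 4: 0
  node 5: 0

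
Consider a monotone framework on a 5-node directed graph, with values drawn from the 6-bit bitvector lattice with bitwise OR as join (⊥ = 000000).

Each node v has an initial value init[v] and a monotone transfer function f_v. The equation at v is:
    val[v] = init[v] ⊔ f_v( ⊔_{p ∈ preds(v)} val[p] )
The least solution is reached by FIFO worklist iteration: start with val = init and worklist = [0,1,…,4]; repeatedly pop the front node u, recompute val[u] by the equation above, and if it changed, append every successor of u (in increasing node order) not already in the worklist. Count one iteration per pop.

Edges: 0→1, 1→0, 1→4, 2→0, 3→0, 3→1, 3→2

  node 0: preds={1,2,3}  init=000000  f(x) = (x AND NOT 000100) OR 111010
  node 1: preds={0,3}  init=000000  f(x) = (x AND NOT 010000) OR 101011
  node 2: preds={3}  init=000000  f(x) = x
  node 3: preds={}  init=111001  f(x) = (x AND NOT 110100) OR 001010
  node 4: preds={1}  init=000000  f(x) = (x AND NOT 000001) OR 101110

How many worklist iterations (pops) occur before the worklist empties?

Worklist (9 pops):
  #1 pop 0: in=111001 → 111011 (was 000000); enqueue []
  #2 pop 1: in=111011 → 101011 (was 000000); enqueue [0]
  #3 pop 2: in=111001 → 111001 (was 000000); enqueue []
  #4 pop 3: in=000000 → 111011 (was 111001); enqueue [1,2]
  #5 pop 4: in=101011 → 101110 (was 000000); enqueue []
  #6 pop 0: in=111011 → 111011 (no change)
  #7 pop 1: in=111011 → 101011 (no change)
  #8 pop 2: in=111011 → 111011 (was 111001); enqueue [0]
  #9 pop 0: in=111011 → 111011 (no change)

Fixpoint:
  val[0] = 111011
  val[1] = 101011
  val[2] = 111011
  val[3] = 111011
  val[4] = 101110

9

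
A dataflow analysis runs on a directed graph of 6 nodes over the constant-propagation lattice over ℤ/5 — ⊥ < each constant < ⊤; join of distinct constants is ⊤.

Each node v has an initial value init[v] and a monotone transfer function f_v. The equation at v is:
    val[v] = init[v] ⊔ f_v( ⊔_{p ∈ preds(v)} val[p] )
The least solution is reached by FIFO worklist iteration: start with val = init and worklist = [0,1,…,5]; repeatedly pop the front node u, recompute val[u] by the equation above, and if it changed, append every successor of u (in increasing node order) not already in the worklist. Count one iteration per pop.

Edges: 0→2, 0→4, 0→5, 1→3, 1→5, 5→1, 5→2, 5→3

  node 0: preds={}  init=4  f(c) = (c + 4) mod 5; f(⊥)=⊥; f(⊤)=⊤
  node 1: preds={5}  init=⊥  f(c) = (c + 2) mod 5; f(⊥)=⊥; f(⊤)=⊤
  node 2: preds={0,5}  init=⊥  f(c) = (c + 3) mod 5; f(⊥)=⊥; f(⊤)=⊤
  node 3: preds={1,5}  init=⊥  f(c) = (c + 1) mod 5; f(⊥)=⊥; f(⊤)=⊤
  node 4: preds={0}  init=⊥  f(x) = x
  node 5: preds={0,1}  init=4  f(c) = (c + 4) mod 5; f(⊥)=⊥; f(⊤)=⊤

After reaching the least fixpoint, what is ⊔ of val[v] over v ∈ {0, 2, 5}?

Iteration log — 10 steps:
  step 1. node 0  ⊔preds=⊥  new=4  stable
  step 2. node 1  ⊔preds=4  new=1  old=⊥  +wl: 
  step 3. node 2  ⊔preds=4  new=2  old=⊥  +wl: 
  step 4. node 3  ⊔preds=⊤  new=⊤  old=⊥  +wl: 
  step 5. node 4  ⊔preds=4  new=4  old=⊥  +wl: 
  step 6. node 5  ⊔preds=⊤  new=⊤  old=4  +wl: 1,2,3
  step 7. node 1  ⊔preds=⊤  new=⊤  old=1  +wl: 5
  step 8. node 2  ⊔preds=⊤  new=⊤  old=2  +wl: 
  step 9. node 3  ⊔preds=⊤  new=⊤  stable
  step 10. node 5  ⊔preds=⊤  new=⊤  stable

Least fixpoint reached:
  node 0: 4
  node 1: ⊤
  node 2: ⊤
  node 3: ⊤
  node 4: 4
  node 5: ⊤

⊤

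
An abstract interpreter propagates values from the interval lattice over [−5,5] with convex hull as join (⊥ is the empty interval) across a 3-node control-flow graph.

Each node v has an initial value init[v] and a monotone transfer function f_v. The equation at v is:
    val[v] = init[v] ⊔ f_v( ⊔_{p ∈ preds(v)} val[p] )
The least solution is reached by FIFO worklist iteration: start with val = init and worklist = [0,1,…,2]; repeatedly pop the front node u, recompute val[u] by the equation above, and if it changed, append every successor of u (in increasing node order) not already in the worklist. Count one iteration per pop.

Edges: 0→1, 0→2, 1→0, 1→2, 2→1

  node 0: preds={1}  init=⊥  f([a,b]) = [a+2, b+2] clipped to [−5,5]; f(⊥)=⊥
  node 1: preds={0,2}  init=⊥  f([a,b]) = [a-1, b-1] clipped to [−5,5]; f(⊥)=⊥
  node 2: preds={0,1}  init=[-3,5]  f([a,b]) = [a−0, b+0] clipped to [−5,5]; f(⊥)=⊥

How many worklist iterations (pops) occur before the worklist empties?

Iteration log — 9 steps:
  step 1. node 0  ⊔preds=⊥  new=⊥  stable
  step 2. node 1  ⊔preds=[-3,5]  new=[-4,4]  old=⊥  +wl: 0
  step 3. node 2  ⊔preds=[-4,4]  new=[-4,5]  old=[-3,5]  +wl: 1
  step 4. node 0  ⊔preds=[-4,4]  new=[-2,5]  old=⊥  +wl: 2
  step 5. node 1  ⊔preds=[-4,5]  new=[-5,4]  old=[-4,4]  +wl: 0
  step 6. node 2  ⊔preds=[-5,5]  new=[-5,5]  old=[-4,5]  +wl: 1
  step 7. node 0  ⊔preds=[-5,4]  new=[-3,5]  old=[-2,5]  +wl: 2
  step 8. node 1  ⊔preds=[-5,5]  new=[-5,4]  stable
  step 9. node 2  ⊔preds=[-5,5]  new=[-5,5]  stable

Least fixpoint reached:
  node 0: [-3,5]
  node 1: [-5,4]
  node 2: [-5,5]

9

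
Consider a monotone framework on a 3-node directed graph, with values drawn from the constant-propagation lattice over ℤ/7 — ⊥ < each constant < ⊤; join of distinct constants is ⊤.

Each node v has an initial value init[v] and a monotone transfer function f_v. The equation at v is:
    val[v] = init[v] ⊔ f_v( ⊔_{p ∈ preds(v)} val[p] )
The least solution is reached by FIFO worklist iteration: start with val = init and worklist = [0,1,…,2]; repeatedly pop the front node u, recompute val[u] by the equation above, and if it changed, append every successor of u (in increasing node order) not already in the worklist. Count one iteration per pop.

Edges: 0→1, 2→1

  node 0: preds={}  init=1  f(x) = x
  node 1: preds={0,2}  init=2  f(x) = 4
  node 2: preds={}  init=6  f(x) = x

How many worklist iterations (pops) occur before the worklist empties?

Worklist (3 pops):
  #1 pop 0: in=⊥ → 1 (no change)
  #2 pop 1: in=⊤ → ⊤ (was 2); enqueue []
  #3 pop 2: in=⊥ → 6 (no change)

Fixpoint:
  val[0] = 1
  val[1] = ⊤
  val[2] = 6

3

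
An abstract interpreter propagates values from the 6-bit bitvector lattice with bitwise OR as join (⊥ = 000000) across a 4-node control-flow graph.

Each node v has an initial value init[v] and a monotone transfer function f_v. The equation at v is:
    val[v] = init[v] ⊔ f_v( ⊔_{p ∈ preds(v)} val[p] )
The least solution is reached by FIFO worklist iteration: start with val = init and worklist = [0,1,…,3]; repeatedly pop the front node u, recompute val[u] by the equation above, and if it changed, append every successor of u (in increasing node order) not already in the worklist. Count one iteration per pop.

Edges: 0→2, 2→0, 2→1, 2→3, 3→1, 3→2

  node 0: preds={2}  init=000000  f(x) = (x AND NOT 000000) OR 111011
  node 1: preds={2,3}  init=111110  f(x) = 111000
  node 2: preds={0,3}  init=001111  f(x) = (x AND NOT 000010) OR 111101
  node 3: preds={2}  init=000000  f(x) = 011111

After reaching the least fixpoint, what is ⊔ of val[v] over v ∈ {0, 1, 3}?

Iteration log — 7 steps:
  step 1. node 0  ⊔preds=001111  new=111111  old=000000  +wl: 
  step 2. node 1  ⊔preds=001111  new=111110  stable
  step 3. node 2  ⊔preds=111111  new=111111  old=001111  +wl: 0,1
  step 4. node 3  ⊔preds=111111  new=011111  old=000000  +wl: 2
  step 5. node 0  ⊔preds=111111  new=111111  stable
  step 6. node 1  ⊔preds=111111  new=111110  stable
  step 7. node 2  ⊔preds=111111  new=111111  stable

Least fixpoint reached:
  node 0: 111111
  node 1: 111110
  node 2: 111111
  node 3: 011111

111111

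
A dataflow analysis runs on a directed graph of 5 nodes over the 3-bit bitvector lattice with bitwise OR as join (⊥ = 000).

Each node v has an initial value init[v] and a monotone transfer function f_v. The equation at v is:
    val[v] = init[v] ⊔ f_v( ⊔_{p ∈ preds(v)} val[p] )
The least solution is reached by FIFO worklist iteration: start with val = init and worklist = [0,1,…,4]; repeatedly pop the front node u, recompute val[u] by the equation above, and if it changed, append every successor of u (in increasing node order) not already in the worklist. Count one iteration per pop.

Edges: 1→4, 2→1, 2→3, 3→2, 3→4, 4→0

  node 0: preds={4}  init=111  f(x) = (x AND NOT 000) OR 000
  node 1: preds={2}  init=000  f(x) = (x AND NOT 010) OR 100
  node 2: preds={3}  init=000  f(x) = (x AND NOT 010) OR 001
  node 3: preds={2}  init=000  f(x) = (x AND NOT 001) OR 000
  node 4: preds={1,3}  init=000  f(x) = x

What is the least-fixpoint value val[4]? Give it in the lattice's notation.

101

Trace (9 dequeues):
  [1] u=0 | in 000 | out 111 | ==
  [2] u=1 | in 000 | out 100 | prev 000 | push {}
  [3] u=2 | in 000 | out 001 | prev 000 | push {1}
  [4] u=3 | in 001 | out 000 | ==
  [5] u=4 | in 100 | out 100 | prev 000 | push {0}
  [6] u=1 | in 001 | out 101 | prev 100 | push {4}
  [7] u=0 | in 100 | out 111 | ==
  [8] u=4 | in 101 | out 101 | prev 100 | push {0}
  [9] u=0 | in 101 | out 111 | ==

Converged values:
  [0] 111
  [1] 101
  [2] 001
  [3] 000
  [4] 101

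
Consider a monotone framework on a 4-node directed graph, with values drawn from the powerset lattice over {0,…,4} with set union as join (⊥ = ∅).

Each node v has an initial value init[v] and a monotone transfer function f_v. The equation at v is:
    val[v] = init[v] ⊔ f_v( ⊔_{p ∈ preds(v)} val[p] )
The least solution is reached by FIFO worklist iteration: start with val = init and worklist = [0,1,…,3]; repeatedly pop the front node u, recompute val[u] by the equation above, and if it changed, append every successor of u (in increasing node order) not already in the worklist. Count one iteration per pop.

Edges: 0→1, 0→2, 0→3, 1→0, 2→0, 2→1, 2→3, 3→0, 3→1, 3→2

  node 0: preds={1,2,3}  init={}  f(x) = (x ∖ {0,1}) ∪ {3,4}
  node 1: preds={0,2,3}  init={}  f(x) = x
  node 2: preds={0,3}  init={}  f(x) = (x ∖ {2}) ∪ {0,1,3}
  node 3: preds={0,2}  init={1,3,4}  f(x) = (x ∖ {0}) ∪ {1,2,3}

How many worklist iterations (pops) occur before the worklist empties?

Iteration log — 9 steps:
  step 1. node 0  ⊔preds={1,3,4}  new={3,4}  old={}  +wl: 
  step 2. node 1  ⊔preds={1,3,4}  new={1,3,4}  old={}  +wl: 0
  step 3. node 2  ⊔preds={1,3,4}  new={0,1,3,4}  old={}  +wl: 1
  step 4. node 3  ⊔preds={0,1,3,4}  new={1,2,3,4}  old={1,3,4}  +wl: 2
  step 5. node 0  ⊔preds={0,1,2,3,4}  new={2,3,4}  old={3,4}  +wl: 3
  step 6. node 1  ⊔preds={0,1,2,3,4}  new={0,1,2,3,4}  old={1,3,4}  +wl: 0
  step 7. node 2  ⊔preds={1,2,3,4}  new={0,1,3,4}  stable
  step 8. node 3  ⊔preds={0,1,2,3,4}  new={1,2,3,4}  stable
  step 9. node 0  ⊔preds={0,1,2,3,4}  new={2,3,4}  stable

Least fixpoint reached:
  node 0: {2,3,4}
  node 1: {0,1,2,3,4}
  node 2: {0,1,3,4}
  node 3: {1,2,3,4}

9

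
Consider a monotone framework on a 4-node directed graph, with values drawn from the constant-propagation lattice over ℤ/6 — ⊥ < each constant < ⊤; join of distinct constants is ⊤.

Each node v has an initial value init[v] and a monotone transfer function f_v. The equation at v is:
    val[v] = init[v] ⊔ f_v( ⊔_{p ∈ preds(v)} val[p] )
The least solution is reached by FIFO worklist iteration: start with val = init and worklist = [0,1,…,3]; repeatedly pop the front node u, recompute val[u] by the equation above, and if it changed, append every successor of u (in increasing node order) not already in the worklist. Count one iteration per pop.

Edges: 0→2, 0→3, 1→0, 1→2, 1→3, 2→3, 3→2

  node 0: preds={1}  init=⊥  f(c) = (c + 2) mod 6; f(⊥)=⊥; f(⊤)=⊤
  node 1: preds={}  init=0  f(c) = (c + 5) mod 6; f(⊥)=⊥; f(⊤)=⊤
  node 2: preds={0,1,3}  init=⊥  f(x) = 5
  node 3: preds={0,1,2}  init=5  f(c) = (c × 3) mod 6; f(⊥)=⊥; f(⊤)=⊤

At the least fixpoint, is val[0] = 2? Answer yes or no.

yes

Iteration log — 5 steps:
  step 1. node 0  ⊔preds=0  new=2  old=⊥  +wl: 
  step 2. node 1  ⊔preds=⊥  new=0  stable
  step 3. node 2  ⊔preds=⊤  new=5  old=⊥  +wl: 
  step 4. node 3  ⊔preds=⊤  new=⊤  old=5  +wl: 2
  step 5. node 2  ⊔preds=⊤  new=5  stable

Least fixpoint reached:
  node 0: 2
  node 1: 0
  node 2: 5
  node 3: ⊤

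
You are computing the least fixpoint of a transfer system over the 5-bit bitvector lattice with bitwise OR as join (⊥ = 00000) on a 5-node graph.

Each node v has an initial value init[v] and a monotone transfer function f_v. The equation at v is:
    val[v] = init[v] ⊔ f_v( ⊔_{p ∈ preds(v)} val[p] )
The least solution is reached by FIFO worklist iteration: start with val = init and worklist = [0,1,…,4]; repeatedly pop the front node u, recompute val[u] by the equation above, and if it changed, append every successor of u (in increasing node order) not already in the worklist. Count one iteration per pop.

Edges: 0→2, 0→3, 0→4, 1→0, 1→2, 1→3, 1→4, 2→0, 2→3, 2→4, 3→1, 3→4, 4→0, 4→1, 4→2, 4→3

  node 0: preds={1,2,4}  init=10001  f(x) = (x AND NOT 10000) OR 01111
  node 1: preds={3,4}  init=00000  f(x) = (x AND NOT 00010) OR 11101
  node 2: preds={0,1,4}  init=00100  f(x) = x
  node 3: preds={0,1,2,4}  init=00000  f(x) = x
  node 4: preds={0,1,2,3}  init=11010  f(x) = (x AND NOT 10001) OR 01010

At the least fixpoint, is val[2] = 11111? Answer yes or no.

yes

Trace (9 dequeues):
  [1] u=0 | in 11110 | out 11111 | prev 10001 | push {}
  [2] u=1 | in 11010 | out 11101 | prev 00000 | push {0}
  [3] u=2 | in 11111 | out 11111 | prev 00100 | push {}
  [4] u=3 | in 11111 | out 11111 | prev 00000 | push {1}
  [5] u=4 | in 11111 | out 11110 | prev 11010 | push {2,3}
  [6] u=0 | in 11111 | out 11111 | ==
  [7] u=1 | in 11111 | out 11101 | ==
  [8] u=2 | in 11111 | out 11111 | ==
  [9] u=3 | in 11111 | out 11111 | ==

Converged values:
  [0] 11111
  [1] 11101
  [2] 11111
  [3] 11111
  [4] 11110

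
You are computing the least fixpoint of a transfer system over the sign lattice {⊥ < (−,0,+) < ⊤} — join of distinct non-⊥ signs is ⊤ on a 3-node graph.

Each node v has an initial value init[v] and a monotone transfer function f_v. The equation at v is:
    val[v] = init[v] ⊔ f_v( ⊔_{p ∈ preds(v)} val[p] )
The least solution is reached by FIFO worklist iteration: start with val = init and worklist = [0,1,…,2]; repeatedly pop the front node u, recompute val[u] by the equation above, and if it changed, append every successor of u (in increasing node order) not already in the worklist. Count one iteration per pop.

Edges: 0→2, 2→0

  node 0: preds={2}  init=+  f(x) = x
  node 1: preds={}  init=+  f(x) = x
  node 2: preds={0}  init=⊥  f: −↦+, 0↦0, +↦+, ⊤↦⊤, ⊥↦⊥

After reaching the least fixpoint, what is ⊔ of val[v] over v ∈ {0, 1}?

Worklist (4 pops):
  #1 pop 0: in=⊥ → + (no change)
  #2 pop 1: in=⊥ → + (no change)
  #3 pop 2: in=+ → + (was ⊥); enqueue [0]
  #4 pop 0: in=+ → + (no change)

Fixpoint:
  val[0] = +
  val[1] = +
  val[2] = +

+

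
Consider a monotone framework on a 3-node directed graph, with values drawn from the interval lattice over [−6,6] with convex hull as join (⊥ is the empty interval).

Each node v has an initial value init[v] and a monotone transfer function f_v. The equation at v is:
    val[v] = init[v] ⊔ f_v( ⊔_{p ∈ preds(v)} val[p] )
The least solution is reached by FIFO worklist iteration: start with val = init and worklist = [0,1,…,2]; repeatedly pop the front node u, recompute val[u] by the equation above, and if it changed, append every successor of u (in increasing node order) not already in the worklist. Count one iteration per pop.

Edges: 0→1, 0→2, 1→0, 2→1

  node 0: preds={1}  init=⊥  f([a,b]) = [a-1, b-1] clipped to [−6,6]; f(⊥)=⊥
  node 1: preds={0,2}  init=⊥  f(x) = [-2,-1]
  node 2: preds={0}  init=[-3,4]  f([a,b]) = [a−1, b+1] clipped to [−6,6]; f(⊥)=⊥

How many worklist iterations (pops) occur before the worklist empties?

Worklist (7 pops):
  #1 pop 0: in=⊥ → ⊥ (no change)
  #2 pop 1: in=[-3,4] → [-2,-1] (was ⊥); enqueue [0]
  #3 pop 2: in=⊥ → [-3,4] (no change)
  #4 pop 0: in=[-2,-1] → [-3,-2] (was ⊥); enqueue [1,2]
  #5 pop 1: in=[-3,4] → [-2,-1] (no change)
  #6 pop 2: in=[-3,-2] → [-4,4] (was [-3,4]); enqueue [1]
  #7 pop 1: in=[-4,4] → [-2,-1] (no change)

Fixpoint:
  val[0] = [-3,-2]
  val[1] = [-2,-1]
  val[2] = [-4,4]

7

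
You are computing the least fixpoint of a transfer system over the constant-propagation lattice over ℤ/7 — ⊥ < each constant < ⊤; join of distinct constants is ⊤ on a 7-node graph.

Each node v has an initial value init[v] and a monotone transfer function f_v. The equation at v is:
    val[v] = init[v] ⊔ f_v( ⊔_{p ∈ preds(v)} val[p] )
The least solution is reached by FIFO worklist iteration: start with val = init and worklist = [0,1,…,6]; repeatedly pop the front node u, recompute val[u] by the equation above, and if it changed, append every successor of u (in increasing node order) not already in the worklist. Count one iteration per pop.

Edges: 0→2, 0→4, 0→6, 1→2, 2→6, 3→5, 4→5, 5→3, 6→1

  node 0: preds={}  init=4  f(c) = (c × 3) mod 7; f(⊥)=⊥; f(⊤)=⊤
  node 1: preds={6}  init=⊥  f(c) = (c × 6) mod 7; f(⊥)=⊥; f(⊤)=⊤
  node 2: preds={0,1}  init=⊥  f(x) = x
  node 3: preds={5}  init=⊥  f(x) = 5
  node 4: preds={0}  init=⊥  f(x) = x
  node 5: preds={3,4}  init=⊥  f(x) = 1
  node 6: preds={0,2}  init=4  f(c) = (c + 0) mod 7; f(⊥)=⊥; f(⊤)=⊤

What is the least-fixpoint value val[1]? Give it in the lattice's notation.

Trace (10 dequeues):
  [1] u=0 | in ⊥ | out 4 | ==
  [2] u=1 | in 4 | out 3 | prev ⊥ | push {}
  [3] u=2 | in ⊤ | out ⊤ | prev ⊥ | push {}
  [4] u=3 | in ⊥ | out 5 | prev ⊥ | push {}
  [5] u=4 | in 4 | out 4 | prev ⊥ | push {}
  [6] u=5 | in ⊤ | out 1 | prev ⊥ | push {3}
  [7] u=6 | in ⊤ | out ⊤ | prev 4 | push {1}
  [8] u=3 | in 1 | out 5 | ==
  [9] u=1 | in ⊤ | out ⊤ | prev 3 | push {2}
  [10] u=2 | in ⊤ | out ⊤ | ==

Converged values:
  [0] 4
  [1] ⊤
  [2] ⊤
  [3] 5
  [4] 4
  [5] 1
  [6] ⊤

⊤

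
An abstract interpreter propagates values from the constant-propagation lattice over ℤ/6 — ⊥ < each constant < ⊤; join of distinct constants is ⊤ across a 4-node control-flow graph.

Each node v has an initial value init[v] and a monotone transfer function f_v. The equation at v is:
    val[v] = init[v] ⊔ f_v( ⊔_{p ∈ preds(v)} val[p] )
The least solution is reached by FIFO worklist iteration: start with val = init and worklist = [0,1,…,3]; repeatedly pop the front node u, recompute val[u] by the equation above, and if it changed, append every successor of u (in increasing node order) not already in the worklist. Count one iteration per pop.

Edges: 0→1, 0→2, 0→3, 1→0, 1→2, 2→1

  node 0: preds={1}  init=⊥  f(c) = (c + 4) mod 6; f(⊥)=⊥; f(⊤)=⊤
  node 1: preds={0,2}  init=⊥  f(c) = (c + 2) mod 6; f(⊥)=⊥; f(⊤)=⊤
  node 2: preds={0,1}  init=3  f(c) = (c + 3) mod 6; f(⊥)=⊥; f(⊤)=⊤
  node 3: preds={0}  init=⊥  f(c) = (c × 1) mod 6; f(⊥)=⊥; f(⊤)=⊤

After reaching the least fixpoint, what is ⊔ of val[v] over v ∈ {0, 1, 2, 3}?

Iteration log — 12 steps:
  step 1. node 0  ⊔preds=⊥  new=⊥  stable
  step 2. node 1  ⊔preds=3  new=5  old=⊥  +wl: 0
  step 3. node 2  ⊔preds=5  new=⊤  old=3  +wl: 1
  step 4. node 3  ⊔preds=⊥  new=⊥  stable
  step 5. node 0  ⊔preds=5  new=3  old=⊥  +wl: 2,3
  step 6. node 1  ⊔preds=⊤  new=⊤  old=5  +wl: 0
  step 7. node 2  ⊔preds=⊤  new=⊤  stable
  step 8. node 3  ⊔preds=3  new=3  old=⊥  +wl: 
  step 9. node 0  ⊔preds=⊤  new=⊤  old=3  +wl: 1,2,3
  step 10. node 1  ⊔preds=⊤  new=⊤  stable
  step 11. node 2  ⊔preds=⊤  new=⊤  stable
  step 12. node 3  ⊔preds=⊤  new=⊤  old=3  +wl: 

Least fixpoint reached:
  node 0: ⊤
  node 1: ⊤
  node 2: ⊤
  node 3: ⊤

⊤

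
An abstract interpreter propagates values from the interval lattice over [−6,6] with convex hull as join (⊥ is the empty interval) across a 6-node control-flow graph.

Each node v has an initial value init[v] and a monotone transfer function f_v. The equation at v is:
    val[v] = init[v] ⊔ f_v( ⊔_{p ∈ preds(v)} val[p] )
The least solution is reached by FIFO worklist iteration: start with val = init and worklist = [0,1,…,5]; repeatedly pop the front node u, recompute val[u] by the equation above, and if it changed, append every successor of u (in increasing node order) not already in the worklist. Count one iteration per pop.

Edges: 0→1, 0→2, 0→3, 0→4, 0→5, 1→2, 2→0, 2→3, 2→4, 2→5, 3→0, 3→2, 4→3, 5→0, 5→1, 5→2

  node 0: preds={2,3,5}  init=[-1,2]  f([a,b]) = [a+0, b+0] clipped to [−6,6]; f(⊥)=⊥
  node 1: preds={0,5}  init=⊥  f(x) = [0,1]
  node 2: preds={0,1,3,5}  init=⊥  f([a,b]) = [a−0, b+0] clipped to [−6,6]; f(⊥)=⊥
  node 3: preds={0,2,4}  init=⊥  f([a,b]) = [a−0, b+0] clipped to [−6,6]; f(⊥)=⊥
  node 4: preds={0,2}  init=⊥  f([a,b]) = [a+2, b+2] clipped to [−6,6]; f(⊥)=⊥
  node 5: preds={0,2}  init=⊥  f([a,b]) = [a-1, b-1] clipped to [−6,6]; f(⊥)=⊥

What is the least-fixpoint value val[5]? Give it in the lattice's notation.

Worklist (39 pops):
  #1 pop 0: in=⊥ → [-1,2] (no change)
  #2 pop 1: in=[-1,2] → [0,1] (was ⊥); enqueue []
  #3 pop 2: in=[-1,2] → [-1,2] (was ⊥); enqueue [0]
  #4 pop 3: in=[-1,2] → [-1,2] (was ⊥); enqueue [2]
  #5 pop 4: in=[-1,2] → [1,4] (was ⊥); enqueue [3]
  #6 pop 5: in=[-1,2] → [-2,1] (was ⊥); enqueue [1]
  #7 pop 0: in=[-2,2] → [-2,2] (was [-1,2]); enqueue [4,5]
  #8 pop 2: in=[-2,2] → [-2,2] (was [-1,2]); enqueue [0]
  #9 pop 3: in=[-2,4] → [-2,4] (was [-1,2]); enqueue [2]
  #10 pop 1: in=[-2,2] → [0,1] (no change)
  #11 pop 4: in=[-2,2] → [0,4] (was [1,4]); enqueue [3]
  #12 pop 5: in=[-2,2] → [-3,1] (was [-2,1]); enqueue [1]
  #13 pop 0: in=[-3,4] → [-3,4] (was [-2,2]); enqueue [4,5]
  #14 pop 2: in=[-3,4] → [-3,4] (was [-2,2]); enqueue [0]
  #15 pop 3: in=[-3,4] → [-3,4] (was [-2,4]); enqueue [2]
  #16 pop 1: in=[-3,4] → [0,1] (no change)
  #17 pop 4: in=[-3,4] → [-1,6] (was [0,4]); enqueue [3]
  #18 pop 5: in=[-3,4] → [-4,3] (was [-3,1]); enqueue [1]
  #19 pop 0: in=[-4,4] → [-4,4] (was [-3,4]); enqueue [4,5]
  #20 pop 2: in=[-4,4] → [-4,4] (was [-3,4]); enqueue [0]
  #21 pop 3: in=[-4,6] → [-4,6] (was [-3,4]); enqueue [2]
  #22 pop 1: in=[-4,4] → [0,1] (no change)
  #23 pop 4: in=[-4,4] → [-2,6] (was [-1,6]); enqueue [3]
  #24 pop 5: in=[-4,4] → [-5,3] (was [-4,3]); enqueue [1]
  #25 pop 0: in=[-5,6] → [-5,6] (was [-4,4]); enqueue [4,5]
  #26 pop 2: in=[-5,6] → [-5,6] (was [-4,4]); enqueue [0]
  #27 pop 3: in=[-5,6] → [-5,6] (was [-4,6]); enqueue [2]
  #28 pop 1: in=[-5,6] → [0,1] (no change)
  #29 pop 4: in=[-5,6] → [-3,6] (was [-2,6]); enqueue [3]
  #30 pop 5: in=[-5,6] → [-6,5] (was [-5,3]); enqueue [1]
  #31 pop 0: in=[-6,6] → [-6,6] (was [-5,6]); enqueue [4,5]
  #32 pop 2: in=[-6,6] → [-6,6] (was [-5,6]); enqueue [0]
  #33 pop 3: in=[-6,6] → [-6,6] (was [-5,6]); enqueue [2]
  #34 pop 1: in=[-6,6] → [0,1] (no change)
  #35 pop 4: in=[-6,6] → [-4,6] (was [-3,6]); enqueue [3]
  #36 pop 5: in=[-6,6] → [-6,5] (no change)
  #37 pop 0: in=[-6,6] → [-6,6] (no change)
  #38 pop 2: in=[-6,6] → [-6,6] (no change)
  #39 pop 3: in=[-6,6] → [-6,6] (no change)

Fixpoint:
  val[0] = [-6,6]
  val[1] = [0,1]
  val[2] = [-6,6]
  val[3] = [-6,6]
  val[4] = [-4,6]
  val[5] = [-6,5]

[-6,5]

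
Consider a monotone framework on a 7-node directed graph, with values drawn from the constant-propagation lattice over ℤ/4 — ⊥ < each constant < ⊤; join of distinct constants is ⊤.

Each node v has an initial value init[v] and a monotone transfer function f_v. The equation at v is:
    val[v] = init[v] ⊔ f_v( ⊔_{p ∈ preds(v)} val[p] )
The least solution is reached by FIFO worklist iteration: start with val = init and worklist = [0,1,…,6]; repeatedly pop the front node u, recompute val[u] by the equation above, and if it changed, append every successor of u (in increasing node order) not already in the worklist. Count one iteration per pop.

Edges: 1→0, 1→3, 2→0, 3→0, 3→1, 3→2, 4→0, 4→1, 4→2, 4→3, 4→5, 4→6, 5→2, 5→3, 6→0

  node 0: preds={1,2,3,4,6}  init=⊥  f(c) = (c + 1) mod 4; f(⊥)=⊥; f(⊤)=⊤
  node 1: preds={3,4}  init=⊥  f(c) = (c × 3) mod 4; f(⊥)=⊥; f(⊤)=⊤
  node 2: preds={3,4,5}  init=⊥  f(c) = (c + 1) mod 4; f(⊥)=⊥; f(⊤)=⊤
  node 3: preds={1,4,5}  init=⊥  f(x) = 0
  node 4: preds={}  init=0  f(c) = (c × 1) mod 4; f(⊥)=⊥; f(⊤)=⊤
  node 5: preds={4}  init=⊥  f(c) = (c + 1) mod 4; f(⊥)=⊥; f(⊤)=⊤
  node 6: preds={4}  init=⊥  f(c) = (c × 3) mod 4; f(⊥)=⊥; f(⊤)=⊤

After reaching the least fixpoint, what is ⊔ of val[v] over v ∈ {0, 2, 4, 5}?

Iteration log — 12 steps:
  step 1. node 0  ⊔preds=0  new=1  old=⊥  +wl: 
  step 2. node 1  ⊔preds=0  new=0  old=⊥  +wl: 0
  step 3. node 2  ⊔preds=0  new=1  old=⊥  +wl: 
  step 4. node 3  ⊔preds=0  new=0  old=⊥  +wl: 1,2
  step 5. node 4  ⊔preds=⊥  new=0  stable
  step 6. node 5  ⊔preds=0  new=1  old=⊥  +wl: 3
  step 7. node 6  ⊔preds=0  new=0  old=⊥  +wl: 
  step 8. node 0  ⊔preds=⊤  new=⊤  old=1  +wl: 
  step 9. node 1  ⊔preds=0  new=0  stable
  step 10. node 2  ⊔preds=⊤  new=⊤  old=1  +wl: 0
  step 11. node 3  ⊔preds=⊤  new=0  stable
  step 12. node 0  ⊔preds=⊤  new=⊤  stable

Least fixpoint reached:
  node 0: ⊤
  node 1: 0
  node 2: ⊤
  node 3: 0
  node 4: 0
  node 5: 1
  node 6: 0

⊤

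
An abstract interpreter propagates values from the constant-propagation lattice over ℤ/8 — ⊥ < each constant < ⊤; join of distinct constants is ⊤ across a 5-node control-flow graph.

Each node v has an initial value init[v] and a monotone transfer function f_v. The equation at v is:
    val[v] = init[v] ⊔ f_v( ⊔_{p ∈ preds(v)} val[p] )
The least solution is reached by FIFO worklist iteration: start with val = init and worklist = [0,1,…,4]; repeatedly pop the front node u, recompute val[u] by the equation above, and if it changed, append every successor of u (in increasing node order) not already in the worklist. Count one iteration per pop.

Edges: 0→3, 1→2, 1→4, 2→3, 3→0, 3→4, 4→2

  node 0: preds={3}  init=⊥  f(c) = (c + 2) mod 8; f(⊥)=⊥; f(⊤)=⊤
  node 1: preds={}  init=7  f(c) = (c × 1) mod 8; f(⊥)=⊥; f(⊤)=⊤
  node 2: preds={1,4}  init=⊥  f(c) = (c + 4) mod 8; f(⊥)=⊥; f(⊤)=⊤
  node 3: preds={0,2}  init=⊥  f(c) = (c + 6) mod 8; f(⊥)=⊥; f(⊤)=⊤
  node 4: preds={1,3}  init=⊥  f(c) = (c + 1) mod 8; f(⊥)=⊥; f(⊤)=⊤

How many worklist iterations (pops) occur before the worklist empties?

11

Iteration log — 11 steps:
  step 1. node 0  ⊔preds=⊥  new=⊥  stable
  step 2. node 1  ⊔preds=⊥  new=7  stable
  step 3. node 2  ⊔preds=7  new=3  old=⊥  +wl: 
  step 4. node 3  ⊔preds=3  new=1  old=⊥  +wl: 0
  step 5. node 4  ⊔preds=⊤  new=⊤  old=⊥  +wl: 2
  step 6. node 0  ⊔preds=1  new=3  old=⊥  +wl: 3
  step 7. node 2  ⊔preds=⊤  new=⊤  old=3  +wl: 
  step 8. node 3  ⊔preds=⊤  new=⊤  old=1  +wl: 0,4
  step 9. node 0  ⊔preds=⊤  new=⊤  old=3  +wl: 3
  step 10. node 4  ⊔preds=⊤  new=⊤  stable
  step 11. node 3  ⊔preds=⊤  new=⊤  stable

Least fixpoint reached:
  node 0: ⊤
  node 1: 7
  node 2: ⊤
  node 3: ⊤
  node 4: ⊤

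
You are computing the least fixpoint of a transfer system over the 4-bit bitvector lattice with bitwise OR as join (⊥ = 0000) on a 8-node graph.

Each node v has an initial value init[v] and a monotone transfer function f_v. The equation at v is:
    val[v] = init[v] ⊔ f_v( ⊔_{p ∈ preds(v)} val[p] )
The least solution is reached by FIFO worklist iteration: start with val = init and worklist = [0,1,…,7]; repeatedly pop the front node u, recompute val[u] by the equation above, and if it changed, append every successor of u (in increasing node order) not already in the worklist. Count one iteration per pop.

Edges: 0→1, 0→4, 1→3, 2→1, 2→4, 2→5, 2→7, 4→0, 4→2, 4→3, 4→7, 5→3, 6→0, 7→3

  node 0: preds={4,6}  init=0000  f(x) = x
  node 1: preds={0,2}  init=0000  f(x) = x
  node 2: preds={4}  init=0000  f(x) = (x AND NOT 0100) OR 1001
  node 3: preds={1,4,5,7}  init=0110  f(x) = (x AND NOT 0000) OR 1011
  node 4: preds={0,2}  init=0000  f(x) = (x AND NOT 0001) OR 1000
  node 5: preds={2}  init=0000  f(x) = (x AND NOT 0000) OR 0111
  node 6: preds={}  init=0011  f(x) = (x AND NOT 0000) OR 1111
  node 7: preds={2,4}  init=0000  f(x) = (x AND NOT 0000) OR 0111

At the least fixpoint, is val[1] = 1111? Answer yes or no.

Worklist (19 pops):
  #1 pop 0: in=0011 → 0011 (was 0000); enqueue []
  #2 pop 1: in=0011 → 0011 (was 0000); enqueue []
  #3 pop 2: in=0000 → 1001 (was 0000); enqueue [1]
  #4 pop 3: in=0011 → 1111 (was 0110); enqueue []
  #5 pop 4: in=1011 → 1010 (was 0000); enqueue [0,2,3]
  #6 pop 5: in=1001 → 1111 (was 0000); enqueue []
  #7 pop 6: in=0000 → 1111 (was 0011); enqueue []
  #8 pop 7: in=1011 → 1111 (was 0000); enqueue []
  #9 pop 1: in=1011 → 1011 (was 0011); enqueue []
  #10 pop 0: in=1111 → 1111 (was 0011); enqueue [1,4]
  #11 pop 2: in=1010 → 1011 (was 1001); enqueue [5,7]
  #12 pop 3: in=1111 → 1111 (no change)
  #13 pop 1: in=1111 → 1111 (was 1011); enqueue [3]
  #14 pop 4: in=1111 → 1110 (was 1010); enqueue [0,2]
  #15 pop 5: in=1011 → 1111 (no change)
  #16 pop 7: in=1111 → 1111 (no change)
  #17 pop 3: in=1111 → 1111 (no change)
  #18 pop 0: in=1111 → 1111 (no change)
  #19 pop 2: in=1110 → 1011 (no change)

Fixpoint:
  val[0] = 1111
  val[1] = 1111
  val[2] = 1011
  val[3] = 1111
  val[4] = 1110
  val[5] = 1111
  val[6] = 1111
  val[7] = 1111

yes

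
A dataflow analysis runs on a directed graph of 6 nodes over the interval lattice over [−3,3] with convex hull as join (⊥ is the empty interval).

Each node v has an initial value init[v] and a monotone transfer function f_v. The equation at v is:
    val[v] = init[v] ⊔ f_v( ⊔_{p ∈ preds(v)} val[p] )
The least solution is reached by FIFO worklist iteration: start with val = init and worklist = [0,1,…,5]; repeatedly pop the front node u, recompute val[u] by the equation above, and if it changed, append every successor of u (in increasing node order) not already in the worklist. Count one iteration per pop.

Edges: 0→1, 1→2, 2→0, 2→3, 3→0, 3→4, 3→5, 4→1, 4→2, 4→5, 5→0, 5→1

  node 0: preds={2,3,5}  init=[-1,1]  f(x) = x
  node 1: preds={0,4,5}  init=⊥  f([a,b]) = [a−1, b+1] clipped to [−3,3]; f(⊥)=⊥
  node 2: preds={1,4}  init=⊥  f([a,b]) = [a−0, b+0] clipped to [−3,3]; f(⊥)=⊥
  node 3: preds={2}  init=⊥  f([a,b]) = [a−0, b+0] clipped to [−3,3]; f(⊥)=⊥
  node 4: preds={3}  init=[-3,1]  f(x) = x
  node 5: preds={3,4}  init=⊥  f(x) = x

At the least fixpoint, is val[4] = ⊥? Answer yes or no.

Iteration log — 18 steps:
  step 1. node 0  ⊔preds=⊥  new=[-1,1]  stable
  step 2. node 1  ⊔preds=[-3,1]  new=[-3,2]  old=⊥  +wl: 
  step 3. node 2  ⊔preds=[-3,2]  new=[-3,2]  old=⊥  +wl: 0
  step 4. node 3  ⊔preds=[-3,2]  new=[-3,2]  old=⊥  +wl: 
  step 5. node 4  ⊔preds=[-3,2]  new=[-3,2]  old=[-3,1]  +wl: 1,2
  step 6. node 5  ⊔preds=[-3,2]  new=[-3,2]  old=⊥  +wl: 
  step 7. node 0  ⊔preds=[-3,2]  new=[-3,2]  old=[-1,1]  +wl: 
  step 8. node 1  ⊔preds=[-3,2]  new=[-3,3]  old=[-3,2]  +wl: 
  step 9. node 2  ⊔preds=[-3,3]  new=[-3,3]  old=[-3,2]  +wl: 0,3
  step 10. node 0  ⊔preds=[-3,3]  new=[-3,3]  old=[-3,2]  +wl: 1
  step 11. node 3  ⊔preds=[-3,3]  new=[-3,3]  old=[-3,2]  +wl: 0,4,5
  step 12. node 1  ⊔preds=[-3,3]  new=[-3,3]  stable
  step 13. node 0  ⊔preds=[-3,3]  new=[-3,3]  stable
  step 14. node 4  ⊔preds=[-3,3]  new=[-3,3]  old=[-3,2]  +wl: 1,2
  step 15. node 5  ⊔preds=[-3,3]  new=[-3,3]  old=[-3,2]  +wl: 0
  step 16. node 1  ⊔preds=[-3,3]  new=[-3,3]  stable
  step 17. node 2  ⊔preds=[-3,3]  new=[-3,3]  stable
  step 18. node 0  ⊔preds=[-3,3]  new=[-3,3]  stable

Least fixpoint reached:
  node 0: [-3,3]
  node 1: [-3,3]
  node 2: [-3,3]
  node 3: [-3,3]
  node 4: [-3,3]
  node 5: [-3,3]

no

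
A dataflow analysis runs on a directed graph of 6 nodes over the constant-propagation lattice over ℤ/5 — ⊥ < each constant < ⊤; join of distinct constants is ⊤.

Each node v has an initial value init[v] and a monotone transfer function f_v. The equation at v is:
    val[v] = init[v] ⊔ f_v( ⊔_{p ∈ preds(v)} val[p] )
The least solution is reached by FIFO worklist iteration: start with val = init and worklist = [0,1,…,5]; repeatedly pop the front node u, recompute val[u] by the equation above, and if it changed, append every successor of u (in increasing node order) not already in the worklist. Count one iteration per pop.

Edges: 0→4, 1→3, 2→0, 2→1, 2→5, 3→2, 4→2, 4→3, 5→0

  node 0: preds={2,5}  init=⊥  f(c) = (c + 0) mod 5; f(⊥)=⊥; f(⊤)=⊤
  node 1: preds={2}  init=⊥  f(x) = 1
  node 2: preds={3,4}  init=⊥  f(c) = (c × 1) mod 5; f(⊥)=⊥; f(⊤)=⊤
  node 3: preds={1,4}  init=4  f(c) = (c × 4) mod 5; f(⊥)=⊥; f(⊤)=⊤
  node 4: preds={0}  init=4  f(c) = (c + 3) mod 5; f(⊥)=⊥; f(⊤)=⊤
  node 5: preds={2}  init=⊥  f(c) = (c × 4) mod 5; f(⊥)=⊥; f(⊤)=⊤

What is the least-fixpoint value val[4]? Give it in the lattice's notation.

Trace (16 dequeues):
  [1] u=0 | in ⊥ | out ⊥ | ==
  [2] u=1 | in ⊥ | out 1 | prev ⊥ | push {}
  [3] u=2 | in 4 | out 4 | prev ⊥ | push {0,1}
  [4] u=3 | in ⊤ | out ⊤ | prev 4 | push {2}
  [5] u=4 | in ⊥ | out 4 | ==
  [6] u=5 | in 4 | out 1 | prev ⊥ | push {}
  [7] u=0 | in ⊤ | out ⊤ | prev ⊥ | push {4}
  [8] u=1 | in 4 | out 1 | ==
  [9] u=2 | in ⊤ | out ⊤ | prev 4 | push {0,1,5}
  [10] u=4 | in ⊤ | out ⊤ | prev 4 | push {2,3}
  [11] u=0 | in ⊤ | out ⊤ | ==
  [12] u=1 | in ⊤ | out 1 | ==
  [13] u=5 | in ⊤ | out ⊤ | prev 1 | push {0}
  [14] u=2 | in ⊤ | out ⊤ | ==
  [15] u=3 | in ⊤ | out ⊤ | ==
  [16] u=0 | in ⊤ | out ⊤ | ==

Converged values:
  [0] ⊤
  [1] 1
  [2] ⊤
  [3] ⊤
  [4] ⊤
  [5] ⊤

⊤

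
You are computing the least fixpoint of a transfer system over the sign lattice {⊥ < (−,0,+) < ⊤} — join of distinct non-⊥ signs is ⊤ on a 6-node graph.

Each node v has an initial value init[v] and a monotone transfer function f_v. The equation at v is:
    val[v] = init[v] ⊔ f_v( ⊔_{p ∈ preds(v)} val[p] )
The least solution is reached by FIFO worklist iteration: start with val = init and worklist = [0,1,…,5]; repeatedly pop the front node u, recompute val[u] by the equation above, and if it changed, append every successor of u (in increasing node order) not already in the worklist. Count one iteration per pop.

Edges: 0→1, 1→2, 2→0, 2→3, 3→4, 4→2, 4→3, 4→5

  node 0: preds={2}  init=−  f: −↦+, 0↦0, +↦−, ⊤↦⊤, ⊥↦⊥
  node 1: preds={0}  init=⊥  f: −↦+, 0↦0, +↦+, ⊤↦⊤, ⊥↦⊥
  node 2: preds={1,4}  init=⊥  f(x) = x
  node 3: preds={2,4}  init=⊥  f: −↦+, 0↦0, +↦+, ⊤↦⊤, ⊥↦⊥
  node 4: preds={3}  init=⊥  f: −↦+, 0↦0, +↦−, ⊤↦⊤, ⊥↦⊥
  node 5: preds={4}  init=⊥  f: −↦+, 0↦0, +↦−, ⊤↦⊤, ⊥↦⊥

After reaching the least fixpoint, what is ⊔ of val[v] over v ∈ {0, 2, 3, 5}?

Iteration log — 15 steps:
  step 1. node 0  ⊔preds=⊥  new=−  stable
  step 2. node 1  ⊔preds=−  new=+  old=⊥  +wl: 
  step 3. node 2  ⊔preds=+  new=+  old=⊥  +wl: 0
  step 4. node 3  ⊔preds=+  new=+  old=⊥  +wl: 
  step 5. node 4  ⊔preds=+  new=−  old=⊥  +wl: 2,3
  step 6. node 5  ⊔preds=−  new=+  old=⊥  +wl: 
  step 7. node 0  ⊔preds=+  new=−  stable
  step 8. node 2  ⊔preds=⊤  new=⊤  old=+  +wl: 0
  step 9. node 3  ⊔preds=⊤  new=⊤  old=+  +wl: 4
  step 10. node 0  ⊔preds=⊤  new=⊤  old=−  +wl: 1
  step 11. node 4  ⊔preds=⊤  new=⊤  old=−  +wl: 2,3,5
  step 12. node 1  ⊔preds=⊤  new=⊤  old=+  +wl: 
  step 13. node 2  ⊔preds=⊤  new=⊤  stable
  step 14. node 3  ⊔preds=⊤  new=⊤  stable
  step 15. node 5  ⊔preds=⊤  new=⊤  old=+  +wl: 

Least fixpoint reached:
  node 0: ⊤
  node 1: ⊤
  node 2: ⊤
  node 3: ⊤
  node 4: ⊤
  node 5: ⊤

⊤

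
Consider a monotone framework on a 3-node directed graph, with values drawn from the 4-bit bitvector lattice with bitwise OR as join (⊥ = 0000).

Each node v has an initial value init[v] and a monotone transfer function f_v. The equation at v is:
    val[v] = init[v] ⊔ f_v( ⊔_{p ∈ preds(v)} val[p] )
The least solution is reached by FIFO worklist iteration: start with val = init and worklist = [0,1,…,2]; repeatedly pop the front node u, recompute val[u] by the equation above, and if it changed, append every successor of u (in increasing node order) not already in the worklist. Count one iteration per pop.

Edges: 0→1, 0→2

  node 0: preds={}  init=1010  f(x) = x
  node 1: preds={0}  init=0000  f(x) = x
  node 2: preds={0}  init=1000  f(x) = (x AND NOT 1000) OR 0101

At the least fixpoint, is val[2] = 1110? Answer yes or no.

no

Iteration log — 3 steps:
  step 1. node 0  ⊔preds=0000  new=1010  stable
  step 2. node 1  ⊔preds=1010  new=1010  old=0000  +wl: 
  step 3. node 2  ⊔preds=1010  new=1111  old=1000  +wl: 

Least fixpoint reached:
  node 0: 1010
  node 1: 1010
  node 2: 1111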